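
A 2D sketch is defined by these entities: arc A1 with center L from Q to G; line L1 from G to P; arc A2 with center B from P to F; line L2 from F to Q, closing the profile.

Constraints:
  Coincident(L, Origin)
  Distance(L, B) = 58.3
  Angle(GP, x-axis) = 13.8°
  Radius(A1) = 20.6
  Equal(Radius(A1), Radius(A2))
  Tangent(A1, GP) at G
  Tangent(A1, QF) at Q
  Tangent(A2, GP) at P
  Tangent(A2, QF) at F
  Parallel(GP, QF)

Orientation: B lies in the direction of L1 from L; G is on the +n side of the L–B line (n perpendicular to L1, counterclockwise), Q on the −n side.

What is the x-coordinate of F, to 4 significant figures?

61.53

The slot axis is L1's direction at 13.8°, so u = (cos 13.8°, sin 13.8°) = (0.9711, 0.2385) and n = (−sin 13.8°, cos 13.8°) = (-0.2385, 0.9711). L is at the origin and B lies 58.3 along u from L, so B = 58.3·u = (56.62, 13.91). Tangency of A1 to both parallel lines with radius 20.6 puts G and Q at L ± 20.6·n: G = (-4.914, 20.01), Q = (4.914, -20.01). Equal radii place P and F the same way about B: P = B + 20.6·n = (51.70, 33.91), F = B − 20.6·n = (61.53, -6.099). So F.x = 61.53.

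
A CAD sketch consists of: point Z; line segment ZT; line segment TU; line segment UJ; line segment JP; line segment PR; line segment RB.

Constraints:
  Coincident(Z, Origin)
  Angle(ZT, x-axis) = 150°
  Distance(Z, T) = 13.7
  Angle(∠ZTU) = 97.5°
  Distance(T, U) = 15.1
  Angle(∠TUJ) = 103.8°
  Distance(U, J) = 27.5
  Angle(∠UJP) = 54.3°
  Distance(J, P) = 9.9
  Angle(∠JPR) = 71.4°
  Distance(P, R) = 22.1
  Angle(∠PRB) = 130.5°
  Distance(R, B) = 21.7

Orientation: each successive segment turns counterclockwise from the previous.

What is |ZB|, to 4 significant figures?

50.85

∠JPR = 71.4° gives PR at -177.0° from the x-axis; with |PR| = 22.1, R = (-23.27, -18.21). ∠PRB = 130.5° gives RB at -127.5° from the x-axis; with |RB| = 21.7, B = (-36.48, -35.43). Then |ZB| = |B − Z| = 50.85.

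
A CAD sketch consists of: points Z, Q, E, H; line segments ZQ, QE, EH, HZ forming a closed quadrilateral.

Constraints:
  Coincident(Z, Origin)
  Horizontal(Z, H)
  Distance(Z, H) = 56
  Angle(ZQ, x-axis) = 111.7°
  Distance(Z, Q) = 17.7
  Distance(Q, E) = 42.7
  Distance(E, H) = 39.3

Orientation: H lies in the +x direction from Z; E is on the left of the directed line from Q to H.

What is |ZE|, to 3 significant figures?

46.1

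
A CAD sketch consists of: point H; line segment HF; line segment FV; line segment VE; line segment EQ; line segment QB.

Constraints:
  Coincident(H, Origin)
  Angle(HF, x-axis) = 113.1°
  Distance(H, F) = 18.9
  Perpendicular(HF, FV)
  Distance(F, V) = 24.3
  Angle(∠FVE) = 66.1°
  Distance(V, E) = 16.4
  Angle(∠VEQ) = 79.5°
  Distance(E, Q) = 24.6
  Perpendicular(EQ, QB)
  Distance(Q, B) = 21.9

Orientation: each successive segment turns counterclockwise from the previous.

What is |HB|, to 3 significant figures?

37.2

∠VEQ = 79.5° gives EQ at 57.5° from the x-axis; with |EQ| = 24.6, Q = (-4.56, 17.4). EQ is perpendicular to QB, so QB runs at 148°; with |QB| = 21.9, B = (-23.0, 29.2). Then |HB| = |B − H| = 37.2.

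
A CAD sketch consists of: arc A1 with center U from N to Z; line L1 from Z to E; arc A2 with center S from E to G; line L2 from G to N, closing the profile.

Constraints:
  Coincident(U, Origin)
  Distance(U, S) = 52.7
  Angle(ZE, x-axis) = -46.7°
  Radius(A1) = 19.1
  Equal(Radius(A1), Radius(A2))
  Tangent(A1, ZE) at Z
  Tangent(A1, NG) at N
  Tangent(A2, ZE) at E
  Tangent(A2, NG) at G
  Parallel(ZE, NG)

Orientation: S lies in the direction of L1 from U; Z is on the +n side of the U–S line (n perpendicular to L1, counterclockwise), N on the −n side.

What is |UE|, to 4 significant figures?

56.05

Tangency of A1 to both parallel lines with radius 19.1 puts Z and N at U ± 19.1·n: Z = (13.90, 13.10), N = (-13.90, -13.10). Equal radii place E and G the same way about S: E = S + 19.1·n = (50.04, -25.25), G = S − 19.1·n = (22.24, -51.45). Then |UE| = |E − U| = 56.05.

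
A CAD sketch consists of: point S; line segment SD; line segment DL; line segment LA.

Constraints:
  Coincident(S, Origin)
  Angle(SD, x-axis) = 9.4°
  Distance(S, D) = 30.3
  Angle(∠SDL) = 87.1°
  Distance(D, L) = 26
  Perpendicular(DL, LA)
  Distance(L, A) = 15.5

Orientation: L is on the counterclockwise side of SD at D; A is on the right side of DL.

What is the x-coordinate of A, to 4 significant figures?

39.50

S is at the origin; SD runs at 9.4° with length 30.3, so D = 30.3·(cos 9.4°, sin 9.4°) = (29.89, 4.949). ∠SDL = 87.1°, so DL runs at 9.4° + (180° − 87.1°) = 102.3° from the x-axis; with |DL| = 26.0, L = D + 26.0·(cos 102.3°, sin 102.3°) = (24.35, 30.35). DL ⟂ LA; with |LA| = 15.5 on the right of DL, A = L + 15.5·(0.9770, 0.2130) = (39.50, 33.65). So A.x = 39.50.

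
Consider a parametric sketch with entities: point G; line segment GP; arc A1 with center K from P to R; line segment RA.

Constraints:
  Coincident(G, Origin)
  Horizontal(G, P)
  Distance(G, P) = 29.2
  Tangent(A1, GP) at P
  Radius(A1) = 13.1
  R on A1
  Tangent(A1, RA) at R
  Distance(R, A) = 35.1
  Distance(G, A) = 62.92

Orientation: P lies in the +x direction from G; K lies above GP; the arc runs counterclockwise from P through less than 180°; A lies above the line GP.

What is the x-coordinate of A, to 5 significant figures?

39.221

G is at the origin; G and P share the same y with |GP| = 29.2 and P on the +x side, so P = (29.200, 0.0000). Since A1 is tangent to GP there, KP ⟂ GP, so K = P + (0, 13.1) = (29.200, 13.100). Since KR ⟂ RA (tangency), |KA| = √(13.1² + 35.1²) = 37.465 regardless of where R sits on A1. So A lies on both circle(G, 62.92) and circle(K, 37.465); the above-GP intersection is A = (39.221, 49.200). R is the foot of the tangent from A: R = (42.251, 14.231).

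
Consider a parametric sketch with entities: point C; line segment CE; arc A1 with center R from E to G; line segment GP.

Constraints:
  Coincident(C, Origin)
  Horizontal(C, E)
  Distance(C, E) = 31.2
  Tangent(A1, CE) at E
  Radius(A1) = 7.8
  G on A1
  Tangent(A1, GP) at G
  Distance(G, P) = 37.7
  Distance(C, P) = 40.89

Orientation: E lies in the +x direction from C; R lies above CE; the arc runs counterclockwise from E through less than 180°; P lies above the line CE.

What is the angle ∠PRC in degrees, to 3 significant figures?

70.1°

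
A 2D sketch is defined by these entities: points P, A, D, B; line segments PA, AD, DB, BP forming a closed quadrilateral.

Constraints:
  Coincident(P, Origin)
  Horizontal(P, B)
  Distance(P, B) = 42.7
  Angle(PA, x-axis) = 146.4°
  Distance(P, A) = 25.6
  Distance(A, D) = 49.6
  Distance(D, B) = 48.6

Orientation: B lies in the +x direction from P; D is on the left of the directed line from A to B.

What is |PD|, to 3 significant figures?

46.8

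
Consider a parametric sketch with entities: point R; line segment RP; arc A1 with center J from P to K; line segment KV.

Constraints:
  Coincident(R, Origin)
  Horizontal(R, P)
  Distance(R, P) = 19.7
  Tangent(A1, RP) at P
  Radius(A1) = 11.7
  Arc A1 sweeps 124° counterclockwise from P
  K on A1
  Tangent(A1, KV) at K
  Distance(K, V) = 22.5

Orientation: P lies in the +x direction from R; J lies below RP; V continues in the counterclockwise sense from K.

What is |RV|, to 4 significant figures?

43.26

On A1, P sits at bearing 90° from J; a 124° counterclockwise sweep puts K at bearing 214°, so K = J + 11.7·(cos 214°, sin 214°) = (10.00, -18.24). Tangency of A1 to KV means the radius JK is perpendicular to KV, so KV runs along (−sin 214°, cos 214°); with |KV| = 22.5, V = (22.58, -36.90). Then |RV| = |V − R| = 43.26.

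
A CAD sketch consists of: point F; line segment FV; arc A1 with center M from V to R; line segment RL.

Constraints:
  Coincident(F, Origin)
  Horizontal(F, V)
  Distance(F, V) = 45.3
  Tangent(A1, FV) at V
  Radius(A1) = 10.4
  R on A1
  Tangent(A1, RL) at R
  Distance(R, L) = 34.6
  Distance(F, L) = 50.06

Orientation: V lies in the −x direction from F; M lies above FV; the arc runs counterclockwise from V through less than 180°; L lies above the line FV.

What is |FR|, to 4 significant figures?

36.08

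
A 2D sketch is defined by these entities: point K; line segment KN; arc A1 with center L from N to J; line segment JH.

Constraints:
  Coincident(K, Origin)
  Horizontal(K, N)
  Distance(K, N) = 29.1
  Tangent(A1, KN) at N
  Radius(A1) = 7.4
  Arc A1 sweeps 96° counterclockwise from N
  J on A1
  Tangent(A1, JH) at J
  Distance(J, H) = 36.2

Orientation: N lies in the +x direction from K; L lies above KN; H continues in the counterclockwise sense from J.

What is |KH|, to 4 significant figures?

54.95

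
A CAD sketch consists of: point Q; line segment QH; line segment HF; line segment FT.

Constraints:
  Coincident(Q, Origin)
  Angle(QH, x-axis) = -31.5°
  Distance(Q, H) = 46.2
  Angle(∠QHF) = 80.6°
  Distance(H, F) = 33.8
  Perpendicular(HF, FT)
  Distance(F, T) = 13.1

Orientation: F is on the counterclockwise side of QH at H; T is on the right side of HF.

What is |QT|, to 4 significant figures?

64.29

∠QHF = 80.6°, so HF runs at -31.5° + (180° − 80.6°) = 67.90° from the x-axis; with |HF| = 33.8, F = H + 33.8·(cos 67.90°, sin 67.90°) = (52.11, 7.177). The perpendicularity gives FT at right angles to HF; with |FT| = 13.1 on the right of HF, T = F + 13.1·(0.9265, -0.3762) = (64.25, 2.249). Then |QT| = |T − Q| = 64.29.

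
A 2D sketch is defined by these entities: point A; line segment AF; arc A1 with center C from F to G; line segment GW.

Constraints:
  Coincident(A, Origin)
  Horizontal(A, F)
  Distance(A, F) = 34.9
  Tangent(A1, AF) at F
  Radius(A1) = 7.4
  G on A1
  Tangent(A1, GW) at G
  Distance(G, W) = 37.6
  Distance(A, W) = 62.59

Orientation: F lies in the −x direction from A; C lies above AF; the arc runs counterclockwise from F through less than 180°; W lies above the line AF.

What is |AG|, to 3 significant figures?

30.1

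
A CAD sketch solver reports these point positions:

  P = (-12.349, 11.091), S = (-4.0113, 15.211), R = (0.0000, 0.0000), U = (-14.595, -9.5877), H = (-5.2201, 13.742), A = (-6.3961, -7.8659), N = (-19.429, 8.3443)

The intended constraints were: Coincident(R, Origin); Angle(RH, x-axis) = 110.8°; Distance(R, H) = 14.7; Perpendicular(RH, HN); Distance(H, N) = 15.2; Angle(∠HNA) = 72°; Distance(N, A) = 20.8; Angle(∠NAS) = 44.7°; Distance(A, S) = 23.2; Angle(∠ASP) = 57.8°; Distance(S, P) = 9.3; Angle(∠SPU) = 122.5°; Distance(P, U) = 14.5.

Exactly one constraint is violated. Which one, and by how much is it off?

Distance(P, U) = 14.5 — off by 6.30.

R = (0.00, 0.00) ✓; RH at 110.8° ✓; |RH| = 14.70 ✓; ∠(RH, HN) = 90.00° ✓; |HN| = 15.20 ✓; ∠HNA = 72.00° ✓; |NA| = 20.80 ✓; ∠NAS = 44.70° ✓; |AS| = 23.20 ✓; ∠ASP = 57.80° ✓; |SP| = 9.300 ✓; ∠SPU = 122.5° ✓; |PU| = 20.80 ✗.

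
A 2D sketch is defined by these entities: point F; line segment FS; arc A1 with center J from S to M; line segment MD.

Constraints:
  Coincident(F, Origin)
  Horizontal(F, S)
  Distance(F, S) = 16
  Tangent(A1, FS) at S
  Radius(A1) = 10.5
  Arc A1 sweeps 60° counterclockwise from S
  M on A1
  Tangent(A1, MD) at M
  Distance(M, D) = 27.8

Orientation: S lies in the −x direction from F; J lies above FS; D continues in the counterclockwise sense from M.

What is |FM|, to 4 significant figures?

8.676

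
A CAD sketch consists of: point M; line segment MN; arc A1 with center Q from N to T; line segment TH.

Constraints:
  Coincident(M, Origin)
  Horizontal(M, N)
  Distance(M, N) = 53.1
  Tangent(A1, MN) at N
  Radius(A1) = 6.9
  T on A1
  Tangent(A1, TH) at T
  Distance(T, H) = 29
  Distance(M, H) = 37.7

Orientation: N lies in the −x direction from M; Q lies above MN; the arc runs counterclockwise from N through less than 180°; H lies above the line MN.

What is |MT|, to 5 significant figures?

47.952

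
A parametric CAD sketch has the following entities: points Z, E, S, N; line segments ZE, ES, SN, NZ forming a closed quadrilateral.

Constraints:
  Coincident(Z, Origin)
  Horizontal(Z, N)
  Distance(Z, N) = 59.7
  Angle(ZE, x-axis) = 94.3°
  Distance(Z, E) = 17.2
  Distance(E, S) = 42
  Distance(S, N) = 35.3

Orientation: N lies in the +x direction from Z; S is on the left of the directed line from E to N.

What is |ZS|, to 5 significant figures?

48.484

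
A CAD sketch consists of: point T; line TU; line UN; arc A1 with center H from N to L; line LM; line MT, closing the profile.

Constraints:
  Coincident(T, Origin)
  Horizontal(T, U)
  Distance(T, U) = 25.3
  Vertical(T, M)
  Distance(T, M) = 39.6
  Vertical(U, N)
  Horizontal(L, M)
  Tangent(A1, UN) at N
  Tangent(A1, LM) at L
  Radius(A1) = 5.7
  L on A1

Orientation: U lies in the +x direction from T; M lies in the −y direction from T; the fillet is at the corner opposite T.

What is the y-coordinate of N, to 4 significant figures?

-33.90

T is at the origin; T and U share the same y with |TU| = 25.3 and U on the +x side, so U = (25.30, 0.000). T and M share the same x with |TM| = 39.6 and M on the −y side, so M = (0.000, -39.60). The virtual corner opposite T is at (25.30, -39.60). Tangency of A1 to UN means the radius HN is perpendicular to UN and since A1 is tangent to LM there, HL ⟂ LM, with radius 5.7, so the center H sits 5.7 in from both sides at H = (19.60, -33.90). That places the tangent points at N = (25.30, -33.90) on UN and L = (19.60, -39.60) on LM. So N.y = -33.90.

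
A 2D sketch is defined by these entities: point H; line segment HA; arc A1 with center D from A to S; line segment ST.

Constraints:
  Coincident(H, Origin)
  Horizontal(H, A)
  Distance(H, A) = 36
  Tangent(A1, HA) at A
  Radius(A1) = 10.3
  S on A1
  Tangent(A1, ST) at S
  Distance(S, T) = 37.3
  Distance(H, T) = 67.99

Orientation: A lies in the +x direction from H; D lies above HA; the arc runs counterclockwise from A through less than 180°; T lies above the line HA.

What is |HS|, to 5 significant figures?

47.202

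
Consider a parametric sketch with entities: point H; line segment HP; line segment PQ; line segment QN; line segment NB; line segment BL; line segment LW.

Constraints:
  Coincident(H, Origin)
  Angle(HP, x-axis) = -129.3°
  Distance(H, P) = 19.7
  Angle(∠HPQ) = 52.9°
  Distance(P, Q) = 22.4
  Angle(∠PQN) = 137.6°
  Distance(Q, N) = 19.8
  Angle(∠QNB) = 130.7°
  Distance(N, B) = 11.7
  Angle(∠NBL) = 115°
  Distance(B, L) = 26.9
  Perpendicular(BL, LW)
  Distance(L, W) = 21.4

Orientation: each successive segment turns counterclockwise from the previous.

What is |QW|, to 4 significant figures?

24.78

∠NBL = 115.0° gives BL at 154.5° from the x-axis; with |BL| = 26.9, L = (0.8516, 19.96). BL ⟂ LW, so LW runs at -115.5°; with |LW| = 21.4, W = (-8.361, 0.6405). Then |QW| = |W − Q| = 24.78.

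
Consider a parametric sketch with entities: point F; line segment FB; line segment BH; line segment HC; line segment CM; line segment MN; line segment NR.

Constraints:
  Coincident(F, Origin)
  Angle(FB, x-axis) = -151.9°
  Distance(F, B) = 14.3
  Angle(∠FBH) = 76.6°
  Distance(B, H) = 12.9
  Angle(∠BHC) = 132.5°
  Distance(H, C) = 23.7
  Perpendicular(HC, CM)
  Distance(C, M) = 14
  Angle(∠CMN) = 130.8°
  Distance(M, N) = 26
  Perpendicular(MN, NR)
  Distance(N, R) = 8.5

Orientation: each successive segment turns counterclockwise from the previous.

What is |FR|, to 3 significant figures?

9.68

F is at the origin; FB runs at -151.9° with length 14.3, so B = (-12.6, -6.74). ∠FBH = 76.6° gives BH at -48.5° from the x-axis; with |BH| = 12.9, H = (-4.07, -16.4). ∠BHC = 132.5° gives HC at -1.00° from the x-axis; with |HC| = 23.7, C = (19.6, -16.8). The perpendicularity gives CM at right angles to HC, so CM runs at 89.0°; with |CM| = 14.0, M = (19.9, -2.81). ∠CMN = 130.8° gives MN at 138° from the x-axis; with |MN| = 26.0, N = (0.492, 14.5). MN is perpendicular to NR, so NR runs at -132°; with |NR| = 8.5, R = (-5.17, 8.18). Then |FR| = |R − F| = 9.68.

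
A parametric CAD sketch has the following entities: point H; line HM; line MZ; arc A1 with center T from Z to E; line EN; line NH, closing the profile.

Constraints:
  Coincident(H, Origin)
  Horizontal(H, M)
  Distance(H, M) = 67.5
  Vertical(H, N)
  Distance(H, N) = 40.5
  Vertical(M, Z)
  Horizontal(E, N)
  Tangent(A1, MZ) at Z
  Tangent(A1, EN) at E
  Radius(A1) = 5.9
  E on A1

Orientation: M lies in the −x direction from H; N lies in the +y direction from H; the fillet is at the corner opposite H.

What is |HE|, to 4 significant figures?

73.72

H is at the origin; HM is horizontal with |HM| = 67.5 and M on the −x side, so M = (-67.50, 0.000). H and N share the same x with |HN| = 40.5 and N on the +y side, so N = (0.000, 40.50). The virtual corner opposite H is at (-67.50, 40.50). A1 meets MZ tangentially, so TZ is at right angles to MZ and since A1 is tangent to EN there, TE ⟂ EN, with radius 5.9, so the center T sits 5.9 in from both sides at T = (-61.60, 34.60). That places the tangent points at Z = (-67.50, 34.60) on MZ and E = (-61.60, 40.50) on EN. Then |HE| = |E − H| = 73.72.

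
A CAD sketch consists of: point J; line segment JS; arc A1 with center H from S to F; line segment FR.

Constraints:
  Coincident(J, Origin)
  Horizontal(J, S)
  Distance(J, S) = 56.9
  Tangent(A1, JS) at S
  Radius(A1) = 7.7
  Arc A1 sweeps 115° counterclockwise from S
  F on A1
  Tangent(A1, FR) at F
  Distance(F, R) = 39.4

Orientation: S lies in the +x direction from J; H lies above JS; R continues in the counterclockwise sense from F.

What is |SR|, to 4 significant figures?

47.65

J is at the origin; J and S share the same y with |JS| = 56.9 and S on the +x side, so S = (56.90, 0.000). Since A1 is tangent to JS there, HS ⟂ JS, so H = S + (0, 7.7) = (56.90, 7.700). On A1, S sits at bearing -90° from H; a 115° counterclockwise sweep puts F at bearing 25°, so F = H + 7.7·(cos 25°, sin 25°) = (63.88, 10.95). Tangency of A1 to FR means the radius HF is perpendicular to FR, so FR runs along (−sin 25°, cos 25°); with |FR| = 39.4, R = (47.23, 46.66). Then |SR| = |R − S| = 47.65.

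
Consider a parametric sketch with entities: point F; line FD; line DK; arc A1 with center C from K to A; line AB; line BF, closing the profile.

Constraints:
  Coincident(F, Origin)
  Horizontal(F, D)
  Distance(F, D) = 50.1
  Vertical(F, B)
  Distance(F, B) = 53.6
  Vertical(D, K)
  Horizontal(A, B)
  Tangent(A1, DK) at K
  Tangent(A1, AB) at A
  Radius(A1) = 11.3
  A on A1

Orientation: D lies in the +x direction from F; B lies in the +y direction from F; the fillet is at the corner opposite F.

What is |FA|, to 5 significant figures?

66.169

The virtual corner opposite F is at (50.100, 53.600). The tangent condition forces CK to be normal to DK and since A1 is tangent to AB there, CA ⟂ AB, with radius 11.3, so the center C sits 11.3 in from both sides at C = (38.800, 42.300). That places the tangent points at K = (50.100, 42.300) on DK and A = (38.800, 53.600) on AB. Then |FA| = |A − F| = 66.169.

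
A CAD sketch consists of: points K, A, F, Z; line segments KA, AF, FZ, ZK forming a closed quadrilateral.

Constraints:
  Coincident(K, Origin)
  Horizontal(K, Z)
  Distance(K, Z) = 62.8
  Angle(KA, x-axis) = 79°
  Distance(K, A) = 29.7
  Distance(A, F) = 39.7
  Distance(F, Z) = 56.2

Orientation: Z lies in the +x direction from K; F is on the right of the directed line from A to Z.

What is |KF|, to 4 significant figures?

12.95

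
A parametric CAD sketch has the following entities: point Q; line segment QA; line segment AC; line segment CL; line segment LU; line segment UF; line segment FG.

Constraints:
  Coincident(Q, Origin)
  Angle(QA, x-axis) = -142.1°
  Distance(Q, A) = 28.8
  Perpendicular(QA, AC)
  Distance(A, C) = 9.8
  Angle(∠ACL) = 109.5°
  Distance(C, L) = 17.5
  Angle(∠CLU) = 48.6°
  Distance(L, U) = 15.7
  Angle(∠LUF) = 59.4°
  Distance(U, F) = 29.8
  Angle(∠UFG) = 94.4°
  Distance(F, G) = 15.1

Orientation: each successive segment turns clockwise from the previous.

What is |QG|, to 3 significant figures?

42.9

Q is at the origin; QA runs at -142.1° with length 28.8, so A = (-22.7, -17.7). QA is perpendicular to AC, so AC runs at 128°; with |AC| = 9.8, C = (-28.7, -9.96). ∠ACL = 109.5° gives CL at 57.4° from the x-axis; with |CL| = 17.5, L = (-19.3, 4.78). ∠CLU = 48.6° gives LU at -74.0° from the x-axis; with |LU| = 15.7, U = (-15.0, -10.3). ∠LUF = 59.4° gives UF at 165° from the x-axis; with |UF| = 29.8, F = (-43.8, -2.80). ∠UFG = 94.4° gives FG at 79.8° from the x-axis; with |FG| = 15.1, G = (-41.2, 12.1). Then |QG| = |G − Q| = 42.9.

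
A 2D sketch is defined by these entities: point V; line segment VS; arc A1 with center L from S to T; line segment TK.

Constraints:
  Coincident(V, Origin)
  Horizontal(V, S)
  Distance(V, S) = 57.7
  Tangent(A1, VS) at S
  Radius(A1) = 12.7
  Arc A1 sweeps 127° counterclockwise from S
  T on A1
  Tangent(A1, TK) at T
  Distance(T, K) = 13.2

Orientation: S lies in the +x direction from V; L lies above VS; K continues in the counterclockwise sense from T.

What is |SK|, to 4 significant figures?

30.96

V is at the origin; V and S share the same y with |VS| = 57.7 and S on the +x side, so S = (57.70, 0.000). The tangent condition forces LS to be normal to VS, so L = S + (0, 12.7) = (57.70, 12.70). On A1, S sits at bearing -90° from L; a 127° counterclockwise sweep puts T at bearing 37°, so T = L + 12.7·(cos 37°, sin 37°) = (67.84, 20.34). The tangent condition forces LT to be normal to TK, so TK runs along (−sin 37°, cos 37°); with |TK| = 13.2, K = (59.90, 30.89). Then |SK| = |K − S| = 30.96.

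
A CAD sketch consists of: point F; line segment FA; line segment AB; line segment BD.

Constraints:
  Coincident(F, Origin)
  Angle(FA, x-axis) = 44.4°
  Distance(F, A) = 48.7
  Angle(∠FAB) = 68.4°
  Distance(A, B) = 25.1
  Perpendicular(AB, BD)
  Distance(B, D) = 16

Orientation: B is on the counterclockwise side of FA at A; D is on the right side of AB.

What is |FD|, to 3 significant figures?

61.7

F is at the origin; FA runs at 44.4° with length 48.7, so A = 48.7·(cos 44.4°, sin 44.4°) = (34.8, 34.1). ∠FAB = 68.4°, so AB runs at 44.4° + (180° − 68.4°) = 156° from the x-axis; with |AB| = 25.1, B = A + 25.1·(cos 156°, sin 156°) = (11.9, 44.3). AB ⟂ BD; with |BD| = 16.0 on the right of AB, D = B + 16.0·(0.407, 0.914) = (18.4, 58.9). Then |FD| = |D − F| = 61.7.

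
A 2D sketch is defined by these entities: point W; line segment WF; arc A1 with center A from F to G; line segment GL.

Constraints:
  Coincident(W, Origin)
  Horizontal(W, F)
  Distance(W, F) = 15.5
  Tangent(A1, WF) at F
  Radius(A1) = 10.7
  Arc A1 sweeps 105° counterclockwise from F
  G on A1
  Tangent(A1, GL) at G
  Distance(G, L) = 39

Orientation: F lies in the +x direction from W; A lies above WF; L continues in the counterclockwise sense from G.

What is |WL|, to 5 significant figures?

53.508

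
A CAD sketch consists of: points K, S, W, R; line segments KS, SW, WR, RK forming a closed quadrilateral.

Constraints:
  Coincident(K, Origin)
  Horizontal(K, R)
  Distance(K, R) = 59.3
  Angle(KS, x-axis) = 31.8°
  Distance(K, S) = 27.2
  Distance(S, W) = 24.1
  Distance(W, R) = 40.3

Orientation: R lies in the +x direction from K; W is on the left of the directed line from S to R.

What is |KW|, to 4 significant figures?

50.36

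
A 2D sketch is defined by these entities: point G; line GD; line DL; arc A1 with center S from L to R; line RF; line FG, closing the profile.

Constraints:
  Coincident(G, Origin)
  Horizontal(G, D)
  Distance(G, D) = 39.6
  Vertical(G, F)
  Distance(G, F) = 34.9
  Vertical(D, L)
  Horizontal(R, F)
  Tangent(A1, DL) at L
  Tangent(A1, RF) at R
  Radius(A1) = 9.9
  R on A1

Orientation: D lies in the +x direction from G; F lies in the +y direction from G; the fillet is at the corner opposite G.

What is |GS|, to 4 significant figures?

38.82

GF is vertical with |GF| = 34.9 and F on the +y side, so F = (0.000, 34.90). The virtual corner opposite G is at (39.60, 34.90). A1 meets DL tangentially, so SL is at right angles to DL and tangency of A1 to RF means the radius SR is perpendicular to RF, with radius 9.9, so the center S sits 9.9 in from both sides at S = (29.70, 25.00). Then |GS| = |S − G| = 38.82.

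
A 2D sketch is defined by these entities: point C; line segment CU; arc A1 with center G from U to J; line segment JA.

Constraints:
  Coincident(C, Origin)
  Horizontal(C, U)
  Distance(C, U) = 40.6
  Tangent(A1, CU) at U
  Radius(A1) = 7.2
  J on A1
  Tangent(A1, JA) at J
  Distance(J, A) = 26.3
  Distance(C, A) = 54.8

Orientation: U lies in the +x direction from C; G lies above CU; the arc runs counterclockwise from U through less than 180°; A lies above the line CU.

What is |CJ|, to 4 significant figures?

48.43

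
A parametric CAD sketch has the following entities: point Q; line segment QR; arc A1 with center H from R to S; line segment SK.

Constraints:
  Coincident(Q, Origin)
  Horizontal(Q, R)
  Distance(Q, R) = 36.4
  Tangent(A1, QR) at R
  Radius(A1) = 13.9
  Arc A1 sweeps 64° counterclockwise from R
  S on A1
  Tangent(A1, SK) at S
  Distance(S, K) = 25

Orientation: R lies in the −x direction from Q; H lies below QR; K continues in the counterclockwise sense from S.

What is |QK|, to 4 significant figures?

67.07

On A1, R sits at bearing 90° from H; a 64° counterclockwise sweep puts S at bearing 154°, so S = H + 13.9·(cos 154°, sin 154°) = (-48.89, -7.807). Since A1 is tangent to SK there, HS ⟂ SK, so SK runs along (−sin 154°, cos 154°); with |SK| = 25.0, K = (-59.85, -30.28). Then |QK| = |K − Q| = 67.07.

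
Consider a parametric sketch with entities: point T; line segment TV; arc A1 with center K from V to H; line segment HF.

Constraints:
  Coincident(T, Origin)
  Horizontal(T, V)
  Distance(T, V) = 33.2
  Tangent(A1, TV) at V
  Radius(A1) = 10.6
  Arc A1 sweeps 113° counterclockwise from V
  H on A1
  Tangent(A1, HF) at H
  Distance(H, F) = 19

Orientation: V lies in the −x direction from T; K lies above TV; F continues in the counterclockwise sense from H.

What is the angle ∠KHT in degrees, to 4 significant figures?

124.8°

Tangency of A1 to TV means the radius KV is perpendicular to TV, so K = V + (0, 10.6) = (-33.20, 10.60). On A1, V sits at bearing -90° from K; a 113° counterclockwise sweep puts H at bearing 23°, so H = K + 10.6·(cos 23°, sin 23°) = (-23.44, 14.74). Then cos ∠KHT = HK·HT / (|HK||HT|), giving 124.8°.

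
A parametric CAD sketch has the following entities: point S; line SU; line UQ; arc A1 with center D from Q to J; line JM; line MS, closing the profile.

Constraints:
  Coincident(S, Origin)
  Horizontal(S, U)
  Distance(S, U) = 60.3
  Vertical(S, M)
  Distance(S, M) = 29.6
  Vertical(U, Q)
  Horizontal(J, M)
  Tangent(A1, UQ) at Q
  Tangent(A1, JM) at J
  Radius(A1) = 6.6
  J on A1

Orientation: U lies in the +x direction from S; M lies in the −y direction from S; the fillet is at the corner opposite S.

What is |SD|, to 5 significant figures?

58.418

S and M share the same x with |SM| = 29.6 and M on the −y side, so M = (0.0000, -29.600). The virtual corner opposite S is at (60.300, -29.600). The tangent condition forces DQ to be normal to UQ and tangency of A1 to JM means the radius DJ is perpendicular to JM, with radius 6.6, so the center D sits 6.6 in from both sides at D = (53.700, -23.000). Then |SD| = |D − S| = 58.418.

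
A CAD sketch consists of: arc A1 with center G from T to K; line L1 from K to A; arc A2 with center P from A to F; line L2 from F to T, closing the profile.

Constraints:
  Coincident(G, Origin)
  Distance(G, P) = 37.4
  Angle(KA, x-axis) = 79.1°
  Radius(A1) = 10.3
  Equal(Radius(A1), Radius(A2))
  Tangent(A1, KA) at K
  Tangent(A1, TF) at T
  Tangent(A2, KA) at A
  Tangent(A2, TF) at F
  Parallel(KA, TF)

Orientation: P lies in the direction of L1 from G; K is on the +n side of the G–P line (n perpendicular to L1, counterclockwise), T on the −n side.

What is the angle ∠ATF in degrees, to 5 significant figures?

28.846°

The slot axis is L1's direction at 79.1°, so u = (cos 79.1°, sin 79.1°) = (0.18910, 0.98196) and n = (−sin 79.1°, cos 79.1°) = (-0.98196, 0.18910). G is at the origin and P lies 37.4 along u from G, so P = 37.4·u = (7.0722, 36.725). Tangency of A1 to both parallel lines with radius 10.3 puts K and T at G ± 10.3·n: K = (-10.114, 1.9477), T = (10.114, -1.9477). Equal radii place A and F the same way about P: A = P + 10.3·n = (-3.0420, 38.673), F = P − 10.3·n = (17.186, 34.778). Then cos ∠ATF = TA·TF / (|TA||TF|), giving 28.846°.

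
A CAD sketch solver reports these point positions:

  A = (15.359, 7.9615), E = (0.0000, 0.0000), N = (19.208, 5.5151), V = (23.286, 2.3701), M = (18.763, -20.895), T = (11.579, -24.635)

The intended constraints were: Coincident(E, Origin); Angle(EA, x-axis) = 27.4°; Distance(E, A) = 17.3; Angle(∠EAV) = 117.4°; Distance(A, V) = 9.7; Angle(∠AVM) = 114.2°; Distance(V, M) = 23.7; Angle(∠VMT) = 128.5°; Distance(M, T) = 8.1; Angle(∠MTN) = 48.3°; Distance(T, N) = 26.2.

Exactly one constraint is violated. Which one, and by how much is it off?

Distance(T, N) = 26.2 — off by 4.90.

E = (0.00, 0.00) ✓; EA at 27.40° ✓; |EA| = 17.30 ✓; ∠EAV = 117.4° ✓; |AV| = 9.701 ✓; ∠AVM = 114.2° ✓; |VM| = 23.70 ✓; ∠VMT = 128.5° ✓; |MT| = 8.099 ✓; ∠MTN = 48.30° ✓; |TN| = 31.10 ✗.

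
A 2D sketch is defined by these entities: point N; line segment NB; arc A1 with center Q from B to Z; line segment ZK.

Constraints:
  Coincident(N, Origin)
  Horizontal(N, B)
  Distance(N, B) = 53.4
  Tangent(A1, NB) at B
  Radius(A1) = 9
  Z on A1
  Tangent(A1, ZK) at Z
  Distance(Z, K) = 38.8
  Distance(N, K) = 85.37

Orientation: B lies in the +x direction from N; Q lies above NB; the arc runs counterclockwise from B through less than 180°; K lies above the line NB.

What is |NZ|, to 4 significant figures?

62.31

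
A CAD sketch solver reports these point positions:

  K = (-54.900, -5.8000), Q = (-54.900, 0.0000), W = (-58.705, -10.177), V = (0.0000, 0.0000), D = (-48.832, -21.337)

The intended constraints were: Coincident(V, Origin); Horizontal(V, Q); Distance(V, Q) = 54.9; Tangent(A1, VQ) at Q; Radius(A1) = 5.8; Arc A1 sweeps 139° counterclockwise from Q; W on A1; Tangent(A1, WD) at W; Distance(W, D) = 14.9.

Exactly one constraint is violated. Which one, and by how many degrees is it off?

Tangent(A1, WD) at W — off by 7.50°.

V = (0.00, 0.00) ✓; V.y = 0.00, Q.y = 0.00 ✓; |VQ| = 54.90 ✓; ∠(KQ, QV) = 90.00° ✓; |KQ| = 5.800 ✓; bearing(K→W) − bearing(K→Q) = 139.0° ✓; |KW| = 5.800 ✓; ∠(KW, WD) = 97.50° ✗; |WD| = 14.90 ✓.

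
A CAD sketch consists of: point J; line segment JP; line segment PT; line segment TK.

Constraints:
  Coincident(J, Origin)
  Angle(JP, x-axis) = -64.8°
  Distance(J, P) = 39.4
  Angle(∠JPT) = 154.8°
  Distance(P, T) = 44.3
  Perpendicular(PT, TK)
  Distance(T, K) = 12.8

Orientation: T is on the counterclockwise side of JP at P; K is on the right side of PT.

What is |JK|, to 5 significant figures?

85.245

J is at the origin; JP runs at -64.8° with length 39.4, so P = 39.4·(cos -64.8°, sin -64.8°) = (16.776, -35.650). ∠JPT = 154.8°, so PT runs at -64.8° + (180° − 154.8°) = -39.600° from the x-axis; with |PT| = 44.3, T = P + 44.3·(cos -39.600°, sin -39.600°) = (50.909, -63.888). PT ⟂ TK; with |TK| = 12.8 on the right of PT, K = T + 12.8·(-0.63742, -0.77051) = (42.750, -73.751). Then |JK| = |K − J| = 85.245.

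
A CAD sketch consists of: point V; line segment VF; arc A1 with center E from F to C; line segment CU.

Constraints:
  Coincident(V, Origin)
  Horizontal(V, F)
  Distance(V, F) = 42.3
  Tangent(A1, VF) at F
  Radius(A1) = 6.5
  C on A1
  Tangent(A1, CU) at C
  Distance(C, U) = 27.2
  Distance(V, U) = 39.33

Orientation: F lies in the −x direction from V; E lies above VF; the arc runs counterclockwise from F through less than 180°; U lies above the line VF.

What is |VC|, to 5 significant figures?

36.493

Checks: V = (0.00, 0.00) ✓; |EC| = 6.500 ✓; ∠(EC, CU) = 90.00° ✓; |CU| = 27.20 ✓; |VU| = 39.33 ✓.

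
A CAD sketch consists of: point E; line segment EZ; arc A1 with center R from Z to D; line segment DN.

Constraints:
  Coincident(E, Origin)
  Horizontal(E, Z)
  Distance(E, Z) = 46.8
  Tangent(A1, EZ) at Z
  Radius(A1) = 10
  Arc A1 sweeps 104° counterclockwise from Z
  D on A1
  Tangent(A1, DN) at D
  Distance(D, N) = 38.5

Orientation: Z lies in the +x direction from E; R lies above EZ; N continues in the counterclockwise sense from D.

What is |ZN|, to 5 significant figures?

49.777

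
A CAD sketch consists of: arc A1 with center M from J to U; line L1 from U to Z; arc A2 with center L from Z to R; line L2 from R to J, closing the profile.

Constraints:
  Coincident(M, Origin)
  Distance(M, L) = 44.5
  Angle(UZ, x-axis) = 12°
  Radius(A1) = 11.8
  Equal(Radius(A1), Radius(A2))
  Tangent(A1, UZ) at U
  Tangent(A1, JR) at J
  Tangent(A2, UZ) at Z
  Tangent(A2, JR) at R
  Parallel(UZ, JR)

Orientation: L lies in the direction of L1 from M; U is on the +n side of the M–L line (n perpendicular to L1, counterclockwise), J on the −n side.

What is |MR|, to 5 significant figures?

46.038

The slot axis is L1's direction at 12.0°, so u = (cos 12.0°, sin 12.0°) = (0.97815, 0.20791) and n = (−sin 12.0°, cos 12.0°) = (-0.20791, 0.97815). M is at the origin and L lies 44.5 along u from M, so L = 44.5·u = (43.528, 9.2521). Tangency of A1 to both parallel lines with radius 11.8 puts U and J at M ± 11.8·n: U = (-2.4534, 11.542), J = (2.4534, -11.542). Equal radii place Z and R the same way about L: Z = L + 11.8·n = (41.074, 20.794), R = L − 11.8·n = (45.981, -2.2901). Then |MR| = |R − M| = 46.038.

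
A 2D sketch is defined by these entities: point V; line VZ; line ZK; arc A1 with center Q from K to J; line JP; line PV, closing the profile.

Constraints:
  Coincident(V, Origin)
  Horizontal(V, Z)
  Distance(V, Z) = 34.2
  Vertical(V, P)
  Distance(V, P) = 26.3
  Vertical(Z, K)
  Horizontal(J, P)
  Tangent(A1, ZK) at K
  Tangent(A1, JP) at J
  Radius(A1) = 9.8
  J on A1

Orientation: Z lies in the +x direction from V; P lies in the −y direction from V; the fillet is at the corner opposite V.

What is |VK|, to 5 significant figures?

37.972

V is at the origin; VZ is horizontal with |VZ| = 34.2 and Z on the +x side, so Z = (34.200, 0.0000). VP is vertical with |VP| = 26.3 and P on the −y side, so P = (0.0000, -26.300). The virtual corner opposite V is at (34.200, -26.300). The tangent condition forces QK to be normal to ZK and tangency of A1 to JP means the radius QJ is perpendicular to JP, with radius 9.8, so the center Q sits 9.8 in from both sides at Q = (24.400, -16.500). That places the tangent points at K = (34.200, -16.500) on ZK and J = (24.400, -26.300) on JP. Then |VK| = |K − V| = 37.972.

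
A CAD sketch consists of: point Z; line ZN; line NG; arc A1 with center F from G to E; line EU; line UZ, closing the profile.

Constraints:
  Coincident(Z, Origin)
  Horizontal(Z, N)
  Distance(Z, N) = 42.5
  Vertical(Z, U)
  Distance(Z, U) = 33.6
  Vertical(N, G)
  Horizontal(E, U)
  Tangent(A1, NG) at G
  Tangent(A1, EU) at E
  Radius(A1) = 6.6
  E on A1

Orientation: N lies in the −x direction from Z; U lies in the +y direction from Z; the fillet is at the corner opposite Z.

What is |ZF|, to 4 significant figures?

44.92

Z and U share the same x with |ZU| = 33.6 and U on the +y side, so U = (0.000, 33.60). The virtual corner opposite Z is at (-42.50, 33.60). The tangent condition forces FG to be normal to NG and since A1 is tangent to EU there, FE ⟂ EU, with radius 6.6, so the center F sits 6.6 in from both sides at F = (-35.90, 27.00). Then |ZF| = |F − Z| = 44.92.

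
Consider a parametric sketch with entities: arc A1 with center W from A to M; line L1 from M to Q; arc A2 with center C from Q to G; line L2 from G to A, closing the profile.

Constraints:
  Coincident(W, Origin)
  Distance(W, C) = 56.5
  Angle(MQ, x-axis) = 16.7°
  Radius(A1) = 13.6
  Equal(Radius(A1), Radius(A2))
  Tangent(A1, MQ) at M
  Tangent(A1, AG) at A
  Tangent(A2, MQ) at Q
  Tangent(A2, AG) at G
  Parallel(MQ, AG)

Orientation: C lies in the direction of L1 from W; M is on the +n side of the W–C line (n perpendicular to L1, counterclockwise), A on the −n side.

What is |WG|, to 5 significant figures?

58.114

The slot axis is L1's direction at 16.7°, so u = (cos 16.7°, sin 16.7°) = (0.95782, 0.28736) and n = (−sin 16.7°, cos 16.7°) = (-0.28736, 0.95782). W is at the origin and C lies 56.5 along u from W, so C = 56.5·u = (54.117, 16.236). Tangency of A1 to both parallel lines with radius 13.6 puts M and A at W ± 13.6·n: M = (-3.9081, 13.026), A = (3.9081, -13.026). Equal radii place Q and G the same way about C: Q = C + 13.6·n = (50.209, 29.262), G = C − 13.6·n = (58.025, 3.2095). Then |WG| = |G − W| = 58.114.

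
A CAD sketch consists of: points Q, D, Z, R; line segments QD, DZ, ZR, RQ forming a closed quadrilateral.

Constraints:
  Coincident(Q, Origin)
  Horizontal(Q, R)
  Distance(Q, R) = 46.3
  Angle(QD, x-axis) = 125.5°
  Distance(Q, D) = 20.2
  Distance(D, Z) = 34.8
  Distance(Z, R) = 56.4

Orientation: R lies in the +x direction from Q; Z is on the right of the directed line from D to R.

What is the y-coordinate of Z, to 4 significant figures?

-18.05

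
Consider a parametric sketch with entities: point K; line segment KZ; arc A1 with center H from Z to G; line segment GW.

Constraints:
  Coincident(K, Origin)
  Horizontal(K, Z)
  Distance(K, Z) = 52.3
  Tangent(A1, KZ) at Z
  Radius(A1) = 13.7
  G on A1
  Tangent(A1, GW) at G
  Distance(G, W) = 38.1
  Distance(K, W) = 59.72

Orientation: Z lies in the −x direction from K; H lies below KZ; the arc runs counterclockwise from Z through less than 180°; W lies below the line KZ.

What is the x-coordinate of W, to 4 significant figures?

-33.40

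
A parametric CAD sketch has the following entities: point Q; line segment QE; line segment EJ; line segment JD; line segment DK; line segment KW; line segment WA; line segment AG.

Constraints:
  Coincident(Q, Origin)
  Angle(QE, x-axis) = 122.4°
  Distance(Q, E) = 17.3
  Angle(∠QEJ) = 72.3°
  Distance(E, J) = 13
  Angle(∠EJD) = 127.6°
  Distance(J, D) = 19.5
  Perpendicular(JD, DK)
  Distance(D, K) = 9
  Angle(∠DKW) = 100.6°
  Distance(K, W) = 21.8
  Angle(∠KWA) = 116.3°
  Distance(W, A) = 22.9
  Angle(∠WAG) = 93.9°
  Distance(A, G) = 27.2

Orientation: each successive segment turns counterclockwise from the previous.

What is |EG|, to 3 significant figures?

35.8

Q is at the origin; QE runs at 122.4° with length 17.3, so E = (-9.27, 14.6). ∠QEJ = 72.3° gives EJ at -130° from the x-axis; with |EJ| = 13.0, J = (-17.6, 4.63). ∠EJD = 127.6° gives JD at -77.5° from the x-axis; with |JD| = 19.5, D = (-13.4, -14.4). JD ⟂ DK, so DK runs at 12.5°; with |DK| = 9.0, K = (-4.60, -12.5). ∠DKW = 100.6° gives KW at 91.9° from the x-axis; with |KW| = 21.8, W = (-5.32, 9.33). ∠KWA = 116.3° gives WA at 156° from the x-axis; with |WA| = 22.9, A = (-26.2, 18.8). ∠WAG = 93.9° gives AG at -118° from the x-axis; with |AG| = 27.2, G = (-39.1, -5.16). Then |EG| = |G − E| = 35.8.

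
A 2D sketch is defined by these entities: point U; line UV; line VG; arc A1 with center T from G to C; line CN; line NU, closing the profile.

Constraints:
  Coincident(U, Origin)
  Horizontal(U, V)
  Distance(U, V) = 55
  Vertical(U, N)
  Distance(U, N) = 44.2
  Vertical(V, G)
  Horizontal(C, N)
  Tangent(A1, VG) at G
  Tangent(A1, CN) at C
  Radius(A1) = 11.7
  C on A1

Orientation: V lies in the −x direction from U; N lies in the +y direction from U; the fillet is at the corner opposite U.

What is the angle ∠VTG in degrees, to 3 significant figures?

70.2°

U is at the origin; U and V share the same y with |UV| = 55.0 and V on the −x side, so V = (-55.0, 0.00). U and N share the same x with |UN| = 44.2 and N on the +y side, so N = (0.00, 44.2). The virtual corner opposite U is at (-55.0, 44.2). The tangent condition forces TG to be normal to VG and tangency of A1 to CN means the radius TC is perpendicular to CN, with radius 11.7, so the center T sits 11.7 in from both sides at T = (-43.3, 32.5). That places the tangent points at G = (-55.0, 32.5) on VG and C = (-43.3, 44.2) on CN. Then cos ∠VTG = TV·TG / (|TV||TG|), giving 70.2°.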